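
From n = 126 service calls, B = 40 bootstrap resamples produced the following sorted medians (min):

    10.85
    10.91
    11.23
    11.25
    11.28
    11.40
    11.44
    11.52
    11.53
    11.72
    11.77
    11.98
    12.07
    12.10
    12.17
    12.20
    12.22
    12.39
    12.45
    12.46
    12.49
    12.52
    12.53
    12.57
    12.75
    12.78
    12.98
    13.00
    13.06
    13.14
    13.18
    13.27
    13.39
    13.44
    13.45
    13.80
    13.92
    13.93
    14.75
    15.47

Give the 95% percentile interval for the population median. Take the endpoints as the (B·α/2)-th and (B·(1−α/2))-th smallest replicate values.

α = 0.05; lower rank = 40 × 0.025 = 1; upper rank = 40 × 0.975 = 39.
The 1st smallest replicate is 10.85; the 39th is 14.75.

(10.85, 14.75)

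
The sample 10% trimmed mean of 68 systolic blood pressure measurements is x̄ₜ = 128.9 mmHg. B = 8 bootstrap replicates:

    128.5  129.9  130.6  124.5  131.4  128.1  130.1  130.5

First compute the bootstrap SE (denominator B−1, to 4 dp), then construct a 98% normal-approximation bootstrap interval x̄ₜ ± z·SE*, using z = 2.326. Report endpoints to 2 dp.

(123.81, 133.99)

Mean of replicates = 129.2000; sum of squared deviations = 33.5800; SE* = √(33.5800/7) = 2.1902
Margin = 2.326 × 2.1902 = 5.094
Interval: 128.9 ± 5.094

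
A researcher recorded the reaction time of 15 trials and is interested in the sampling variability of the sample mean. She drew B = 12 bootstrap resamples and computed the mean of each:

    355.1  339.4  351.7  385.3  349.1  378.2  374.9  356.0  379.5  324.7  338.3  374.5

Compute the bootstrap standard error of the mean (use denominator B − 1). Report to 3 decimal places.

SE* = 19.396

Bootstrap SE is the standard deviation of the 12 replicate means.
Mean of replicates: (355.1 + 339.4 + 351.7 + 385.3 + 349.1 + 378.2 + 374.9 + 356.0 + 379.5 + 324.7 + 338.3 + 374.5) / 12 = 4306.7000 / 12 = 358.8917
Sum of squared deviations: (−3.7917)² + (−19.4917)² + (−7.1917)² + (+26.4083)² + (−9.7917)² + (+19.3083)² + (+16.0083)² + (−2.8917)² + (+20.6083)² + (−34.1917)² + (−20.5917)² + (+15.6083)² = 4138.1492
Variance = 4138.1492 / 11 = 376.1954
SE* = √376.1954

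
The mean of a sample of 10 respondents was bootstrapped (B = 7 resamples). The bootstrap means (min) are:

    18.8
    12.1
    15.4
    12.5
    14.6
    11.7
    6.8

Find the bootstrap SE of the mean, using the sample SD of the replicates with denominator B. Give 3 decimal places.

SE* = 3.444

Bootstrap SE is the standard deviation of the 7 replicate means.
Mean of replicates: (18.8 + 12.1 + 15.4 + 12.5 + 14.6 + 11.7 + 6.8) / 7 = 91.9000 / 7 = 13.1286
Sum of squared deviations: (+5.6714)² + (−1.0286)² + (+2.2714)² + (−0.6286)² + (+1.4714)² + (−1.4286)² + (−6.3286)² = 83.0343
Variance = 83.0343 / 7 = 11.8620
SE* = √11.8620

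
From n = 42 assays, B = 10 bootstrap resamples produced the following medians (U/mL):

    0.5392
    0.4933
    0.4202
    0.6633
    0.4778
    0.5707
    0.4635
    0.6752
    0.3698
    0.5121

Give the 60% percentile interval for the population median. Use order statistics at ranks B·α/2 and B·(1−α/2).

Sorted replicates: 0.3698, 0.4202, 0.4635, 0.4778, 0.4933, 0.5121, 0.5392, 0.5707, 0.6633, 0.6752
α = 0.40; lower rank = 10 × 0.200 = 2; upper rank = 10 × 0.800 = 8.
The 2nd smallest replicate is 0.4202; the 8th is 0.5707.

(0.4202, 0.5707)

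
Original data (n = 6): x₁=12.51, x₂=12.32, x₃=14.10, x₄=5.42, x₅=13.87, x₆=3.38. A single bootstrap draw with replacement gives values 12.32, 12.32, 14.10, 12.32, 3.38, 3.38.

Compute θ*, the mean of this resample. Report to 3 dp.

Mean = (12.32 + 12.32 + 14.10 + 12.32 + 3.38 + 3.38) / 6 = 57.820 / 6 = 9.637

θ* = 9.637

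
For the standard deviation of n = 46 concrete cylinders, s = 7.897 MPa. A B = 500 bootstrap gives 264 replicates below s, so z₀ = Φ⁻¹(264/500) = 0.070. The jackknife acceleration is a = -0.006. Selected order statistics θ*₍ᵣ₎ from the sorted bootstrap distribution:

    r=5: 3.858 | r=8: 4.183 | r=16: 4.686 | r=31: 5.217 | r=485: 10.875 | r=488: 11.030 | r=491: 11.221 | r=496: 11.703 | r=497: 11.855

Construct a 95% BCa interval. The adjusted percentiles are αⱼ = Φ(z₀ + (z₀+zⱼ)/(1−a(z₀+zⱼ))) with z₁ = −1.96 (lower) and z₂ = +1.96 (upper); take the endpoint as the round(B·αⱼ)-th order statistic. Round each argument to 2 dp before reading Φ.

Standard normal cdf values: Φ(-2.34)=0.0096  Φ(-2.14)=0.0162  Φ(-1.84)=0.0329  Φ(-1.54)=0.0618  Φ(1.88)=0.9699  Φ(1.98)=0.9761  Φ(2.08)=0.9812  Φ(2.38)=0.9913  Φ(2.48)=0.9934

Lower: z₀ + z₁ = 0.070 + (-1.960) = -1.890; 1 − a(z₀+z₁) = 1 − (-0.006)(-1.890) = 0.9887; argument = 0.070 + (-1.890)/0.9887 = -1.8417 → -1.84.
α₁ = Φ(-1.84) = 0.0329; rank = round(500 × 0.0329) = 16; θ*₍16₎ = 4.686.
Upper: z₀ + z₂ = 2.030; 1 − a(z₀+z₂) = 1.0122; argument = 2.0756 → 2.08; α₂ = 0.9812; rank = 491; θ*₍491₎ = 11.221.

(4.686, 11.221)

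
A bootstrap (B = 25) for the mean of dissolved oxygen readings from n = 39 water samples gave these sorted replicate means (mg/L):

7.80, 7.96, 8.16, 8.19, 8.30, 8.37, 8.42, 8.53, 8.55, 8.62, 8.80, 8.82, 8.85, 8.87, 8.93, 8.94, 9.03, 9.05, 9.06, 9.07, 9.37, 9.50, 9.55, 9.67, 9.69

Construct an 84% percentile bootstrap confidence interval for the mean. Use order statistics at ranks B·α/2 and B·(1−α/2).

(7.96, 9.55)

α = 0.16; lower rank = 25 × 0.080 = 2; upper rank = 25 × 0.920 = 23.
The 2nd smallest replicate is 7.96; the 23rd is 9.55.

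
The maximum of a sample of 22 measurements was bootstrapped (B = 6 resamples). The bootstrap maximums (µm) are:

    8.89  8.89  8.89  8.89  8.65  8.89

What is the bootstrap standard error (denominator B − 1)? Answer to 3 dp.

SE* = 0.098

Bootstrap SE is the standard deviation of the 6 replicate maximums.
Mean of replicates: (8.89 + 8.89 + 8.89 + 8.89 + 8.65 + 8.89) / 6 = 53.1000 / 6 = 8.8500
Sum of squared deviations: (+0.0400)² + (+0.0400)² + (+0.0400)² + (+0.0400)² + (−0.2000)² + (+0.0400)² = 0.0480
Variance = 0.0480 / 5 = 0.0096
SE* = √0.0096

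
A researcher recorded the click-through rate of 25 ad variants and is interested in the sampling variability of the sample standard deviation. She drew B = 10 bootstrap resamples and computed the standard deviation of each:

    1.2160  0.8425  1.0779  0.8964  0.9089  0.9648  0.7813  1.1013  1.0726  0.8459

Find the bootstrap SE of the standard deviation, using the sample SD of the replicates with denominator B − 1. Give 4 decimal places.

SE* = 0.1400

Bootstrap SE is the standard deviation of the 10 replicate standard deviations.
Mean of replicates: (1.2160 + 0.8425 + 1.0779 + 0.8964 + 0.9089 + 0.9648 + 0.7813 + 1.1013 + 1.0726 + 0.8459) / 10 = 9.70760 / 10 = 0.97076
Sum of squared deviations: (+0.24524)² + (−0.12826)² + (+0.10714)² + (−0.07436)² + (−0.06186)² + (−0.00596)² + (−0.18946)² + (+0.13054)² + (+0.10184)² + (−0.12486)² = 0.17636
Variance = 0.17636 / 9 = 0.01960
SE* = √0.01960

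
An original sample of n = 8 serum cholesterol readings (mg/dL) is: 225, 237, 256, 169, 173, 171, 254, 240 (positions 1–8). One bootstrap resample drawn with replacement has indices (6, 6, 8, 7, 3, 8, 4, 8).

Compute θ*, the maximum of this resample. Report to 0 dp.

Resample values: 171, 171, 240, 254, 256, 240, 169, 240.
Maximum = 256

θ* = 256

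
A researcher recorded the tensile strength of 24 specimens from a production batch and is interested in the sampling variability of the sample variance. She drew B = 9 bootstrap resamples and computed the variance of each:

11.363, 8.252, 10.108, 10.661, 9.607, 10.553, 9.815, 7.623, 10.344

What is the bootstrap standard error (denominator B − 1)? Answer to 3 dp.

Bootstrap SE is the standard deviation of the 9 replicate variances.
Mean of replicates: (11.363 + 8.252 + 10.108 + 10.661 + 9.607 + 10.553 + 9.815 + 7.623 + 10.344) / 9 = 88.3260 / 9 = 9.8140
Sum of squared deviations: (+1.5490)² + (−1.5620)² + (+0.2940)² + (+0.8470)² + (−0.2070)² + (+0.7390)² + (+0.0010)² + (−2.1910)² + (+0.5300)² = 11.3134
Variance = 11.3134 / 8 = 1.4142
SE* = √1.4142

SE* = 1.189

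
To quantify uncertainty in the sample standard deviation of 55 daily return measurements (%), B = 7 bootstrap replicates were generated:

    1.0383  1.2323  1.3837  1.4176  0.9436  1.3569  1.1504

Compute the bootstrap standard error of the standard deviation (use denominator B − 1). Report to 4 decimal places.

Bootstrap SE is the standard deviation of the 7 replicate standard deviations.
Mean of replicates: (1.0383 + 1.2323 + 1.3837 + 1.4176 + 0.9436 + 1.3569 + 1.1504) / 7 = 8.52280 / 7 = 1.21754
Sum of squared deviations: (−0.17924)² + (+0.01476)² + (+0.16616)² + (+0.20006)² + (−0.27394)² + (+0.13936)² + (−0.06714)² = 0.19895
Variance = 0.19895 / 6 = 0.03316
SE* = √0.03316

SE* = 0.1821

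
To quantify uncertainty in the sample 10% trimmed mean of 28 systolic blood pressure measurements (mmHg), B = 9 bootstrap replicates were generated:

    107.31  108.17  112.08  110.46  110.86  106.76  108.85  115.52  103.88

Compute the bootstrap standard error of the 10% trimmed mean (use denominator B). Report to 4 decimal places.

SE* = 3.1878

Bootstrap SE is the standard deviation of the 9 replicate 10% trimmed means.
Mean of replicates: (107.31 + 108.17 + 112.08 + 110.46 + 110.86 + 106.76 + 108.85 + 115.52 + 103.88) / 9 = 983.89000 / 9 = 109.32111
Sum of squared deviations: (−2.01111)² + (−1.15111)² + (+2.75889)² + (+1.13889)² + (+1.53889)² + (−2.56111)² + (−0.47111)² + (+6.19889)² + (−5.44111)² = 91.45949
Variance = 91.45949 / 9 = 10.16217
SE* = √10.16217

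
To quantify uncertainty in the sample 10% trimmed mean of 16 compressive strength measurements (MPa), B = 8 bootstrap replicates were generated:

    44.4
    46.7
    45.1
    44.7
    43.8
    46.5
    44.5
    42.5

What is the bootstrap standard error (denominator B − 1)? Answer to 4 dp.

Bootstrap SE is the standard deviation of the 8 replicate 10% trimmed means.
Mean of replicates: (44.4 + 46.7 + 45.1 + 44.7 + 43.8 + 46.5 + 44.5 + 42.5) / 8 = 358.20000 / 8 = 44.77500
Sum of squared deviations: (−0.37500)² + (+1.92500)² + (+0.32500)² + (−0.07500)² + (−0.97500)² + (+1.72500)² + (−0.27500)² + (−2.27500)² = 13.13500
Variance = 13.13500 / 7 = 1.87643
SE* = √1.87643

SE* = 1.3698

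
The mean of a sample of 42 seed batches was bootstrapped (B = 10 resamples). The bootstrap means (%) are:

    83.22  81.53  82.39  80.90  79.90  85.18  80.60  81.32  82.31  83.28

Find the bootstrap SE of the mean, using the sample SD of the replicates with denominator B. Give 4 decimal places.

Bootstrap SE is the standard deviation of the 10 replicate means.
Mean of replicates: (83.22 + 81.53 + 82.39 + 80.90 + 79.90 + 85.18 + 80.60 + 81.32 + 82.31 + 83.28) / 10 = 820.63000 / 10 = 82.06300
Sum of squared deviations: (+1.15700)² + (−0.53300)² + (+0.32700)² + (−1.16300)² + (−2.16300)² + (+3.11700)² + (−1.46300)² + (−0.74300)² + (+0.24700)² + (+1.21700)² = 21.71101
Variance = 21.71101 / 10 = 2.17110
SE* = √2.17110

SE* = 1.4735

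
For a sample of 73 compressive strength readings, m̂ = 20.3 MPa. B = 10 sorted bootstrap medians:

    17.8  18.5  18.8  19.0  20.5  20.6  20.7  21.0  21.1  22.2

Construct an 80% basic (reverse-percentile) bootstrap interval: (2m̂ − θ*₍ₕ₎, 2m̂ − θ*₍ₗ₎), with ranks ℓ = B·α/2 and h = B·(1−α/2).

Percentile endpoints at ranks 1 and 9: θ*₍1₎ = 17.8, θ*₍9₎ = 21.1.
Basic interval reflects these around m̂:
  lower = 2 × 20.3 − 21.1 = 19.5
  upper = 2 × 20.3 − 17.8 = 22.8

(19.5, 22.8)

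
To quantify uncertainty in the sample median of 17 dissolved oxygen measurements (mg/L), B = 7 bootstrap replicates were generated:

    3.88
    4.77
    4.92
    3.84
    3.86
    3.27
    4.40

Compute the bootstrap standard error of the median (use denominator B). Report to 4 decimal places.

SE* = 0.5432

Bootstrap SE is the standard deviation of the 7 replicate medians.
Mean of replicates: (3.88 + 4.77 + 4.92 + 3.84 + 3.86 + 3.27 + 4.40) / 7 = 28.94000 / 7 = 4.13429
Sum of squared deviations: (−0.25429)² + (+0.63571)² + (+0.78571)² + (−0.29429)² + (−0.27429)² + (−0.86429)² + (+0.26571)² = 2.06557
Variance = 2.06557 / 7 = 0.29508
SE* = √0.29508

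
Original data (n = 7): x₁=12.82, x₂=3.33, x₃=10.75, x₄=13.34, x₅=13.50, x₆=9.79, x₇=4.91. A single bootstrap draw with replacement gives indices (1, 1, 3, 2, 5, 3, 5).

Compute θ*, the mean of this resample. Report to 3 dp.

Resample values: 12.82, 12.82, 10.75, 3.33, 13.50, 10.75, 13.50.
Mean = (12.82 + 12.82 + 10.75 + 3.33 + 13.50 + 10.75 + 13.50) / 7 = 77.470 / 7 = 11.067

θ* = 11.067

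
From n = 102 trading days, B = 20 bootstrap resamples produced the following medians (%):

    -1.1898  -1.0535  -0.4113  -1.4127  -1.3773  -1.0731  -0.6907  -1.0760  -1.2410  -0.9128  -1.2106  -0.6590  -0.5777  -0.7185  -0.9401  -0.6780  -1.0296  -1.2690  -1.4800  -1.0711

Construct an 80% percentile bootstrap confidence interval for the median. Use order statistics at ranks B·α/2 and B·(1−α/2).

(-1.4127, -0.6590)

Sorted replicates: -1.4800, -1.4127, -1.3773, -1.2690, -1.2410, -1.2106, -1.1898, -1.0760, -1.0731, -1.0711, -1.0535, -1.0296, -0.9401, -0.9128, -0.7185, -0.6907, -0.6780, -0.6590, -0.5777, -0.4113
α = 0.20; lower rank = 20 × 0.100 = 2; upper rank = 20 × 0.900 = 18.
The 2nd smallest replicate is -1.4127; the 18th is -0.6590.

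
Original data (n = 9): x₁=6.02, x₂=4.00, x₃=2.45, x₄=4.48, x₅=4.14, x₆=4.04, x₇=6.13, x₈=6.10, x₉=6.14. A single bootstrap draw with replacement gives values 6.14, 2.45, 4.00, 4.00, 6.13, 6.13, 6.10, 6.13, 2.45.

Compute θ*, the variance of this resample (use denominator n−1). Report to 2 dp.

Mean = 4.8367; sum of squared deviations = 21.1052
s² = 21.1052 / 8 = 2.6381

θ* = 2.64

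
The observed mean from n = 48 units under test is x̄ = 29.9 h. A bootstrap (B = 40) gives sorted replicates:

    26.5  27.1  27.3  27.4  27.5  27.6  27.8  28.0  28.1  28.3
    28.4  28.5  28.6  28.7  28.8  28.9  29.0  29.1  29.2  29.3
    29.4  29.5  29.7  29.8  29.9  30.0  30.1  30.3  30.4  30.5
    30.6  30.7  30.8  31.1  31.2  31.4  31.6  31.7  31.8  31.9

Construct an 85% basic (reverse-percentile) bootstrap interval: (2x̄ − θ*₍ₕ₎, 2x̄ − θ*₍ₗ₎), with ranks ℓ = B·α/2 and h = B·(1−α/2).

Percentile endpoints at ranks 3 and 37: θ*₍3₎ = 27.3, θ*₍37₎ = 31.6.
Basic interval reflects these around x̄:
  lower = 2 × 29.9 − 31.6 = 28.2
  upper = 2 × 29.9 − 27.3 = 32.5

(28.2, 32.5)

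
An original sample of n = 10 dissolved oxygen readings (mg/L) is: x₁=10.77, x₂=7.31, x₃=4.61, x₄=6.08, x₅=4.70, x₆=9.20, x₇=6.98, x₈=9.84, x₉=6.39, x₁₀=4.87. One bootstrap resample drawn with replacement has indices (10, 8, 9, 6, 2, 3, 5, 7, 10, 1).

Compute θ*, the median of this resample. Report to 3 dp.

θ* = 6.685

Resample values: 4.87, 9.84, 6.39, 9.20, 7.31, 4.61, 4.70, 6.98, 4.87, 10.77.
Sorted: 4.61, 4.70, 4.87, 4.87, 6.39, 6.98, 7.31, 9.20, 9.84, 10.77
Median = average of the two middle values = 6.685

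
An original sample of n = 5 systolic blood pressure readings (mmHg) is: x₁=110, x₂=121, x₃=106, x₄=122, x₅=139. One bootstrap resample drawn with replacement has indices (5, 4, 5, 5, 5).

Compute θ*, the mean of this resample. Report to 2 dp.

Resample values: 139, 122, 139, 139, 139.
Mean = (139 + 122 + 139 + 139 + 139) / 5 = 678.0 / 5 = 135.60

θ* = 135.60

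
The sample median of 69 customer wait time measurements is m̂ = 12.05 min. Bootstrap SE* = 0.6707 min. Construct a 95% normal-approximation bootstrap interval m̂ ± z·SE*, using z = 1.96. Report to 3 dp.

(10.735, 13.365)

Margin = 1.96 × 0.6707 = 1.3146
Interval: 12.05 ± 1.3146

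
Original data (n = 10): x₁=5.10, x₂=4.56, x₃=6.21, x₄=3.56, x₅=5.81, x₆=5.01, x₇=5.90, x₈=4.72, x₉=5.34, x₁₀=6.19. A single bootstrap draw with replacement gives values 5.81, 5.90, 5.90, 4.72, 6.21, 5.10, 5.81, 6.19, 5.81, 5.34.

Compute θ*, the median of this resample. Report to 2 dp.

Sorted: 4.72, 5.10, 5.34, 5.81, 5.81, 5.81, 5.90, 5.90, 6.19, 6.21
Median = average of the two middle values = 5.81

θ* = 5.81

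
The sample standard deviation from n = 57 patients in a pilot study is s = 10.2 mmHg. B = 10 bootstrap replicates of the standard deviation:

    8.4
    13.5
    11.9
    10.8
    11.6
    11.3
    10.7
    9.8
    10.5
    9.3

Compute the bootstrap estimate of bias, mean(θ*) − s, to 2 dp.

mean(θ*) = (8.4 + 13.5 + 11.9 + 10.8 + 11.6 + 11.3 + 10.7 + 9.8 + 10.5 + 9.3) / 10 = 10.780
bias = 10.780 − 10.2

bias = +0.58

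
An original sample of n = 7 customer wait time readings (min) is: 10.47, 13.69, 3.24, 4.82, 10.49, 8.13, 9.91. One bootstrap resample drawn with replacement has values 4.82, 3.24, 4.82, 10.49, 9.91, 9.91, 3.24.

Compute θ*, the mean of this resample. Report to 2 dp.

Mean = (4.82 + 3.24 + 4.82 + 10.49 + 9.91 + 9.91 + 3.24) / 7 = 46.430 / 7 = 6.63

θ* = 6.63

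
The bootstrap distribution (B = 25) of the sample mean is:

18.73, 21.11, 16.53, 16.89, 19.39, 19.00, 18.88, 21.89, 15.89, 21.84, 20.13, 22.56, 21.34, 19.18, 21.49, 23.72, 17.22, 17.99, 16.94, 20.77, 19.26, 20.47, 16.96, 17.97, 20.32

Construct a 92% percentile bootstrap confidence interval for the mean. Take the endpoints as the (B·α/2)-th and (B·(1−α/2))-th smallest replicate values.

(15.89, 22.56)

Sorted replicates: 15.89, 16.53, 16.89, 16.94, 16.96, 17.22, 17.97, 17.99, 18.73, 18.88, 19.00, 19.18, 19.26, 19.39, 20.13, 20.32, 20.47, 20.77, 21.11, 21.34, 21.49, 21.84, 21.89, 22.56, 23.72
α = 0.08; lower rank = 25 × 0.040 = 1; upper rank = 25 × 0.960 = 24.
The 1st smallest replicate is 15.89; the 24th is 22.56.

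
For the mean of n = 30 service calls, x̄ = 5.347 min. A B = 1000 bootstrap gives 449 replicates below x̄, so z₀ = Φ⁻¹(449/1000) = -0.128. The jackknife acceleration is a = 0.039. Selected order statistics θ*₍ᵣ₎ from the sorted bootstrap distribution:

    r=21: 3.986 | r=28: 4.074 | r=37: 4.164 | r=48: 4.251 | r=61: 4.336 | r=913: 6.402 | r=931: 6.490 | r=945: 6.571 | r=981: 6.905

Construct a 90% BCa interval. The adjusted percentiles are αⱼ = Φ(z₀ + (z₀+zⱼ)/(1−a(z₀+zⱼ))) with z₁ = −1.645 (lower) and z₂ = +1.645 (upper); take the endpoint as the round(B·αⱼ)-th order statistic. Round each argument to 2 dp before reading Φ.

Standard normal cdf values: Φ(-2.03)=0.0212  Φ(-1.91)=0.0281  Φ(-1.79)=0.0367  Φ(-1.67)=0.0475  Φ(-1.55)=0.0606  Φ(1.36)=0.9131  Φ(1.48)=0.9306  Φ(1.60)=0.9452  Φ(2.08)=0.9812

(4.164, 6.490)

Lower: z₀ + z₁ = -0.128 + (-1.645) = -1.773; 1 − a(z₀+z₁) = 1 − (0.039)(-1.773) = 1.0691; argument = -0.128 + (-1.773)/1.0691 = -1.7863 → -1.79.
α₁ = Φ(-1.79) = 0.0367; rank = round(1000 × 0.0367) = 37; θ*₍37₎ = 4.164.
Upper: z₀ + z₂ = 1.517; 1 − a(z₀+z₂) = 0.9408; argument = 1.4844 → 1.48; α₂ = 0.9306; rank = 931; θ*₍931₎ = 6.490.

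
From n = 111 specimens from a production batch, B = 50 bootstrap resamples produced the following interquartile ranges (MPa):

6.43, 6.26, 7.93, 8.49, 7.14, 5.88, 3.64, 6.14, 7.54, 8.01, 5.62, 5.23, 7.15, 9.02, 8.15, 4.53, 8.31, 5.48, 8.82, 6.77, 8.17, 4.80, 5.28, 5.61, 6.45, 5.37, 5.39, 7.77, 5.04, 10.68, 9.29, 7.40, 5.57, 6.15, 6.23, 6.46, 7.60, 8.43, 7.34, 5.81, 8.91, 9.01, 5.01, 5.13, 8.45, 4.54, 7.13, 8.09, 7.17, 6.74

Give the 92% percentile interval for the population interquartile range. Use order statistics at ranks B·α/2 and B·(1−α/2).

Sorted replicates: 3.64, 4.53, 4.54, 4.80, 5.01, 5.04, 5.13, 5.23, 5.28, 5.37, 5.39, 5.48, 5.57, 5.61, 5.62, 5.81, 5.88, 6.14, 6.15, 6.23, 6.26, 6.43, 6.45, 6.46, 6.74, 6.77, 7.13, 7.14, 7.15, 7.17, 7.34, 7.40, 7.54, 7.60, 7.77, 7.93, 8.01, 8.09, 8.15, 8.17, 8.31, 8.43, 8.45, 8.49, 8.82, 8.91, 9.01, 9.02, 9.29, 10.68
α = 0.08; lower rank = 50 × 0.040 = 2; upper rank = 50 × 0.960 = 48.
The 2nd smallest replicate is 4.53; the 48th is 9.02.

(4.53, 9.02)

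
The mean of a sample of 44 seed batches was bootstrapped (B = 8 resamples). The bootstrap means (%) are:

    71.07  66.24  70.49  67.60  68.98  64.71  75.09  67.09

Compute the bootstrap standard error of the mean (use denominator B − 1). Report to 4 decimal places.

SE* = 3.2767

Bootstrap SE is the standard deviation of the 8 replicate means.
Mean of replicates: (71.07 + 66.24 + 70.49 + 67.60 + 68.98 + 64.71 + 75.09 + 67.09) / 8 = 551.27000 / 8 = 68.90875
Sum of squared deviations: (+2.16125)² + (−2.66875)² + (+1.58125)² + (−1.30875)² + (+0.07125)² + (−4.19875)² + (+6.18125)² + (−1.81875)² = 75.15669
Variance = 75.15669 / 7 = 10.73667
SE* = √10.73667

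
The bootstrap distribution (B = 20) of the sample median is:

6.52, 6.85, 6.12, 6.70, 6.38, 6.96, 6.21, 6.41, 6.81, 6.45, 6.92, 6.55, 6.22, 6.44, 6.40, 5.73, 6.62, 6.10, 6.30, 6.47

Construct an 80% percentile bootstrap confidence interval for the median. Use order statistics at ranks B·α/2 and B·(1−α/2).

(6.10, 6.85)

Sorted replicates: 5.73, 6.10, 6.12, 6.21, 6.22, 6.30, 6.38, 6.40, 6.41, 6.44, 6.45, 6.47, 6.52, 6.55, 6.62, 6.70, 6.81, 6.85, 6.92, 6.96
α = 0.20; lower rank = 20 × 0.100 = 2; upper rank = 20 × 0.900 = 18.
The 2nd smallest replicate is 6.10; the 18th is 6.85.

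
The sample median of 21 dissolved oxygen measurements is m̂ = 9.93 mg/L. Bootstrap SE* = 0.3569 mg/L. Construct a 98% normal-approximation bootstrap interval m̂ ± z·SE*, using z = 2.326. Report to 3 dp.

(9.100, 10.760)

Margin = 2.326 × 0.3569 = 0.8301
Interval: 9.93 ± 0.8301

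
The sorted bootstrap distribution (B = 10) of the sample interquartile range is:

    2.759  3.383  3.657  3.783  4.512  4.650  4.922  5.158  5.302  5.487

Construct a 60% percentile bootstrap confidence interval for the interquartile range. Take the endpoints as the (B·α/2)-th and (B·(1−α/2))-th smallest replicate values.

α = 0.40; lower rank = 10 × 0.200 = 2; upper rank = 10 × 0.800 = 8.
The 2nd smallest replicate is 3.383; the 8th is 5.158.

(3.383, 5.158)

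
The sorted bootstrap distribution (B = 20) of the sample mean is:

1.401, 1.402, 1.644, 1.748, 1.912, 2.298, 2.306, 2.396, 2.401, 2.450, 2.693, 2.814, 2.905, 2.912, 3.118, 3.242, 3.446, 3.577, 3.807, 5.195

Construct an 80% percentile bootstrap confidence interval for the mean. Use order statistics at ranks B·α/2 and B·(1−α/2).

α = 0.20; lower rank = 20 × 0.100 = 2; upper rank = 20 × 0.900 = 18.
The 2nd smallest replicate is 1.402; the 18th is 3.577.

(1.402, 3.577)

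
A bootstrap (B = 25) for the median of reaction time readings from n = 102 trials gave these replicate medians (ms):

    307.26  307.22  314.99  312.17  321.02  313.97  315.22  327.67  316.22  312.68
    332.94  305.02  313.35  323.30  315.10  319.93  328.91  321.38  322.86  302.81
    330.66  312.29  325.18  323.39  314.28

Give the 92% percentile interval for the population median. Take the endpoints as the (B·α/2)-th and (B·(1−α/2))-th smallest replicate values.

(302.81, 330.66)

Sorted replicates: 302.81, 305.02, 307.22, 307.26, 312.17, 312.29, 312.68, 313.35, 313.97, 314.28, 314.99, 315.10, 315.22, 316.22, 319.93, 321.02, 321.38, 322.86, 323.30, 323.39, 325.18, 327.67, 328.91, 330.66, 332.94
α = 0.08; lower rank = 25 × 0.040 = 1; upper rank = 25 × 0.960 = 24.
The 1st smallest replicate is 302.81; the 24th is 330.66.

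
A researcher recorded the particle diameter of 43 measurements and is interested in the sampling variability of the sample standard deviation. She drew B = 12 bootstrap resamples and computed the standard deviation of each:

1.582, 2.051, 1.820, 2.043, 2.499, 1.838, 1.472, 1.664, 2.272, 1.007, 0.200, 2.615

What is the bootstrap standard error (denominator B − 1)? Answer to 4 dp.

Bootstrap SE is the standard deviation of the 12 replicate standard deviations.
Mean of replicates: (1.582 + 2.051 + 1.820 + 2.043 + 2.499 + 1.838 + 1.472 + 1.664 + 2.272 + 1.007 + 0.200 + 2.615) / 12 = 21.06300 / 12 = 1.75525
Sum of squared deviations: (−0.17325)² + (+0.29575)² + (+0.06475)² + (+0.28775)² + (+0.74375)² + (+0.08275)² + (−0.28325)² + (−0.09125)² + (+0.51675)² + (−0.74825)² + (−1.55525)² + (+0.85975)² = 4.83793
Variance = 4.83793 / 11 = 0.43981
SE* = √0.43981

SE* = 0.6632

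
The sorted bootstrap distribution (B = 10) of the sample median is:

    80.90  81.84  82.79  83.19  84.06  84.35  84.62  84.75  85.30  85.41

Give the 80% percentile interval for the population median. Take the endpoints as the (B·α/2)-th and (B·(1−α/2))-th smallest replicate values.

(80.90, 85.30)

α = 0.20; lower rank = 10 × 0.100 = 1; upper rank = 10 × 0.900 = 9.
The 1st smallest replicate is 80.90; the 9th is 85.30.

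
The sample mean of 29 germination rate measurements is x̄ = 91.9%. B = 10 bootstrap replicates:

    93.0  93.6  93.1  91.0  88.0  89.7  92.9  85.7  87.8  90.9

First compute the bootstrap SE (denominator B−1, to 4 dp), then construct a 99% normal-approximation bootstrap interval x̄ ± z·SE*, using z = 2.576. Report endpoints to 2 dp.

Mean of replicates = 90.5700; sum of squared deviations = 65.9610; SE* = √(65.9610/9) = 2.7072
Margin = 2.576 × 2.7072 = 6.974
Interval: 91.9 ± 6.974

(84.93, 98.87)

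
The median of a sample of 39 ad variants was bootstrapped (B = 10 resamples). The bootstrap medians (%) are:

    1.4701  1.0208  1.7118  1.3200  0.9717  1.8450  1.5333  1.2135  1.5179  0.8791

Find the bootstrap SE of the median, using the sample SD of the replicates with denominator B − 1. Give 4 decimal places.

Bootstrap SE is the standard deviation of the 10 replicate medians.
Mean of replicates: (1.4701 + 1.0208 + 1.7118 + 1.3200 + 0.9717 + 1.8450 + 1.5333 + 1.2135 + 1.5179 + 0.8791) / 10 = 13.48320 / 10 = 1.34832
Sum of squared deviations: (+0.12178)² + (−0.32752)² + (+0.36348)² + (−0.02832)² + (−0.37662)² + (+0.49668)² + (+0.18498)² + (−0.13482)² + (+0.16958)² + (−0.46922)² = 0.94487
Variance = 0.94487 / 9 = 0.10499
SE* = √0.10499

SE* = 0.3240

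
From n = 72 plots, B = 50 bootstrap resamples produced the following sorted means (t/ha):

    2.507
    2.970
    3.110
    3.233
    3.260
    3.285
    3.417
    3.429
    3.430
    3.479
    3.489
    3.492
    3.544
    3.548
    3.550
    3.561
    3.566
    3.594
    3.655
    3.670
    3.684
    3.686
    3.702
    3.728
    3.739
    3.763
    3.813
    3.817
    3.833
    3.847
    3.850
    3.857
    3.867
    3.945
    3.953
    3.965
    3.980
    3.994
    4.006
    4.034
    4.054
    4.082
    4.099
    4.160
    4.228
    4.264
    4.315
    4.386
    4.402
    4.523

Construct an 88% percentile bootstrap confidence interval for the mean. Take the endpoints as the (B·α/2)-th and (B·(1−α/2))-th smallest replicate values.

(3.110, 4.315)

α = 0.12; lower rank = 50 × 0.060 = 3; upper rank = 50 × 0.940 = 47.
The 3rd smallest replicate is 3.110; the 47th is 4.315.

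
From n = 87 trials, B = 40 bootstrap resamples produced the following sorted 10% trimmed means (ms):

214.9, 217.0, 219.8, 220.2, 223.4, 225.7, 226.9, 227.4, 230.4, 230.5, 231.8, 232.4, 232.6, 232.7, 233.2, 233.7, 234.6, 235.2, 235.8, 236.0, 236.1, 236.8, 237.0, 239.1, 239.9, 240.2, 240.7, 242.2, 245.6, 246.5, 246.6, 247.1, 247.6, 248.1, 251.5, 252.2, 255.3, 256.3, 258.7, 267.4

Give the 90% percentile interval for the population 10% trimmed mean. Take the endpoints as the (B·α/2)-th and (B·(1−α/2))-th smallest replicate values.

α = 0.10; lower rank = 40 × 0.050 = 2; upper rank = 40 × 0.950 = 38.
The 2nd smallest replicate is 217.0; the 38th is 256.3.

(217.0, 256.3)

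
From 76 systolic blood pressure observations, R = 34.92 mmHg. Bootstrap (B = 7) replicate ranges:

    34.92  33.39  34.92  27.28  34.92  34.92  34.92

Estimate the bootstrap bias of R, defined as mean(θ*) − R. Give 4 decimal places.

bias = −1.3100

mean(θ*) = (34.92 + 33.39 + 34.92 + 27.28 + 34.92 + 34.92 + 34.92) / 7 = 33.61000
bias = 33.61000 − 34.92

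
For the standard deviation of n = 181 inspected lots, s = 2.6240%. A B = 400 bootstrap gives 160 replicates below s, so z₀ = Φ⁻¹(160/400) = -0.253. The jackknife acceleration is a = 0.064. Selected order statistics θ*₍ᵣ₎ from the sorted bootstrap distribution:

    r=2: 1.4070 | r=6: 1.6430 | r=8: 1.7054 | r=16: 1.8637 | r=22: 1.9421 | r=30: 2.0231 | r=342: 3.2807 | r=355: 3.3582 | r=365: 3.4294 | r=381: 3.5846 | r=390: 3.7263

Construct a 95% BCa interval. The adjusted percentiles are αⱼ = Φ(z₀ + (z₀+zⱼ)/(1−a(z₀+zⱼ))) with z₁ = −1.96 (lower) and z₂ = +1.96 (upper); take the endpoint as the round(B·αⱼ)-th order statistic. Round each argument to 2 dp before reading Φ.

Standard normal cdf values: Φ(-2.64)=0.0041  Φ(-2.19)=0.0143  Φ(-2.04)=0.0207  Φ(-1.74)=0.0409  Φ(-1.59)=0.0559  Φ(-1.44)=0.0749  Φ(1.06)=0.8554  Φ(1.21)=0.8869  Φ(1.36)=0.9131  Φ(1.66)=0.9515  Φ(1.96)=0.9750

Lower: z₀ + z₁ = -0.253 + (-1.960) = -2.213; 1 − a(z₀+z₁) = 1 − (0.064)(-2.213) = 1.1416; argument = -0.253 + (-2.213)/1.1416 = -2.1915 → -2.19.
α₁ = Φ(-2.19) = 0.0143; rank = round(400 × 0.0143) = 6; θ*₍6₎ = 1.6430.
Upper: z₀ + z₂ = 1.707; 1 − a(z₀+z₂) = 0.8908; argument = 1.6634 → 1.66; α₂ = 0.9515; rank = 381; θ*₍381₎ = 3.5846.

(1.6430, 3.5846)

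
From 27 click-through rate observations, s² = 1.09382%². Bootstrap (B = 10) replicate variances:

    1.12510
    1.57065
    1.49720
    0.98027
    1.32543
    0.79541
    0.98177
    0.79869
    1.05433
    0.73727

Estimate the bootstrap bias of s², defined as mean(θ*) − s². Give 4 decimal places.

bias = −0.0072

mean(θ*) = (1.12510 + 1.57065 + 1.49720 + 0.98027 + 1.32543 + 0.79541 + 0.98177 + 0.79869 + 1.05433 + 0.73727) / 10 = 1.08661
bias = 1.08661 − 1.09382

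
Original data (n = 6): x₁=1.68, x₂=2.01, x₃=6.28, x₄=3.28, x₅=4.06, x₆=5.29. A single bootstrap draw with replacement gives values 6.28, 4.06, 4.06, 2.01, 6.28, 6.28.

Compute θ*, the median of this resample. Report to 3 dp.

θ* = 5.170

Sorted: 2.01, 4.06, 4.06, 6.28, 6.28, 6.28
Median = average of the two middle values = 5.170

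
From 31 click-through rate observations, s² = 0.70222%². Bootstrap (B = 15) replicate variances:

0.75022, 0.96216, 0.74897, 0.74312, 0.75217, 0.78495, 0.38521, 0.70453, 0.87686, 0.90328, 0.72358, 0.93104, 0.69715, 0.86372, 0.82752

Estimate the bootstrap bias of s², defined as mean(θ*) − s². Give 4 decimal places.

bias = +0.0747

mean(θ*) = (0.75022 + 0.96216 + 0.74897 + 0.74312 + 0.75217 + 0.78495 + 0.38521 + 0.70453 + 0.87686 + 0.90328 + 0.72358 + 0.93104 + 0.69715 + 0.86372 + 0.82752) / 15 = 0.776965
bias = 0.776965 − 0.70222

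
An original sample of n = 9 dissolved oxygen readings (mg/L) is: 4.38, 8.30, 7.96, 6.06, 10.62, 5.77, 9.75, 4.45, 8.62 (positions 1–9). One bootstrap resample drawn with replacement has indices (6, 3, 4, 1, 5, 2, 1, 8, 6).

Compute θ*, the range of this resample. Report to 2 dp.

θ* = 6.24

Resample values: 5.77, 7.96, 6.06, 4.38, 10.62, 8.30, 4.38, 4.45, 5.77.
Range = 10.62 − 4.38 = 6.24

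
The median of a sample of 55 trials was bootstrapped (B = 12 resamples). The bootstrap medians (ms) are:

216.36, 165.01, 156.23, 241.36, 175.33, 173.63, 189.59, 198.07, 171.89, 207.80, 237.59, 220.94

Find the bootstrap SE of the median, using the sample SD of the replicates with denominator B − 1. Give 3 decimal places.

SE* = 28.698

Bootstrap SE is the standard deviation of the 12 replicate medians.
Mean of replicates: (216.36 + 165.01 + 156.23 + 241.36 + 175.33 + 173.63 + 189.59 + 198.07 + 171.89 + 207.80 + 237.59 + 220.94) / 12 = 2353.8000 / 12 = 196.1500
Sum of squared deviations: (+20.2100)² + (−31.1400)² + (−39.9200)² + (+45.2100)² + (−20.8200)² + (−22.5200)² + (−6.5600)² + (+1.9200)² + (−24.2600)² + (+11.6500)² + (+41.4400)² + (+24.7900)² = 9059.1248
Variance = 9059.1248 / 11 = 823.5568
SE* = √823.5568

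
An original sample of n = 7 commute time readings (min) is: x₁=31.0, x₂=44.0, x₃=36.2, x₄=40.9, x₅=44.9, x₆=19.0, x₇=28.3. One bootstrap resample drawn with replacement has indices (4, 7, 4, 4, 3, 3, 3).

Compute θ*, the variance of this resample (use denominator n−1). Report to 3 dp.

Resample values: 40.9, 28.3, 40.9, 40.9, 36.2, 36.2, 36.2.
Mean = 37.0857; sum of squared deviations = 123.1886
s² = 123.1886 / 6 = 20.5314

θ* = 20.531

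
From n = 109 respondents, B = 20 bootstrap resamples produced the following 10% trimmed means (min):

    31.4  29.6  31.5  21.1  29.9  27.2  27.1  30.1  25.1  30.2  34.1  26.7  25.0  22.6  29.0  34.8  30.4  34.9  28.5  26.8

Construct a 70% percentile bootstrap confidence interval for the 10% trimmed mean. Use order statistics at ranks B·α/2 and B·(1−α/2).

(25.0, 31.5)

Sorted replicates: 21.1, 22.6, 25.0, 25.1, 26.7, 26.8, 27.1, 27.2, 28.5, 29.0, 29.6, 29.9, 30.1, 30.2, 30.4, 31.4, 31.5, 34.1, 34.8, 34.9
α = 0.30; lower rank = 20 × 0.150 = 3; upper rank = 20 × 0.850 = 17.
The 3rd smallest replicate is 25.0; the 17th is 31.5.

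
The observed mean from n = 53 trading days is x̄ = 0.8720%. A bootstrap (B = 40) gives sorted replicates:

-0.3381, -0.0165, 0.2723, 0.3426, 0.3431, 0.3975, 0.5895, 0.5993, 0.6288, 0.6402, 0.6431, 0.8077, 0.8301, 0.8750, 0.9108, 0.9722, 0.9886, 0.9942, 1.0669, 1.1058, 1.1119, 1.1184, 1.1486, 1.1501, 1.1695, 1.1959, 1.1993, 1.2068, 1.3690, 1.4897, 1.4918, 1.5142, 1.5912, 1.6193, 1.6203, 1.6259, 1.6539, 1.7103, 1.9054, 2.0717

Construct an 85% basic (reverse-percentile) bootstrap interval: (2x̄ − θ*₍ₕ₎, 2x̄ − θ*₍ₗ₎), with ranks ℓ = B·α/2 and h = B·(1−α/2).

(0.0901, 1.4717)

Percentile endpoints at ranks 3 and 37: θ*₍3₎ = 0.2723, θ*₍37₎ = 1.6539.
Basic interval reflects these around x̄:
  lower = 2 × 0.8720 − 1.6539 = 0.0901
  upper = 2 × 0.8720 − 0.2723 = 1.4717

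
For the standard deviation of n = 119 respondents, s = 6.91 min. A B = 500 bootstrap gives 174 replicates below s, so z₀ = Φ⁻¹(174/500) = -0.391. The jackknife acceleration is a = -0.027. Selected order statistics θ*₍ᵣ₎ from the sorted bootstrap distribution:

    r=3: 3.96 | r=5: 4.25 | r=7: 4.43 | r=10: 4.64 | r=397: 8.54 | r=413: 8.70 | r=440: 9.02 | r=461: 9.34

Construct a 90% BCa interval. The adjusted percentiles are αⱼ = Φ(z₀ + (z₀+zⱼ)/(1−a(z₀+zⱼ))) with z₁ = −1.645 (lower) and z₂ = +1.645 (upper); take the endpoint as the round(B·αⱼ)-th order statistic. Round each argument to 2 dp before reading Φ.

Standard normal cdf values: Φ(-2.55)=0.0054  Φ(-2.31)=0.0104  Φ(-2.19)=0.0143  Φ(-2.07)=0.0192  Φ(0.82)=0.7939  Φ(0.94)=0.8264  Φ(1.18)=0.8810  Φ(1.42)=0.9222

Lower: z₀ + z₁ = -0.391 + (-1.645) = -2.036; 1 − a(z₀+z₁) = 1 − (-0.027)(-2.036) = 0.9450; argument = -0.391 + (-2.036)/0.9450 = -2.5454 → -2.55.
α₁ = Φ(-2.55) = 0.0054; rank = round(500 × 0.0054) = 3; θ*₍3₎ = 3.96.
Upper: z₀ + z₂ = 1.254; 1 − a(z₀+z₂) = 1.0339; argument = 0.8219 → 0.82; α₂ = 0.7939; rank = 397; θ*₍397₎ = 8.54.

(3.96, 8.54)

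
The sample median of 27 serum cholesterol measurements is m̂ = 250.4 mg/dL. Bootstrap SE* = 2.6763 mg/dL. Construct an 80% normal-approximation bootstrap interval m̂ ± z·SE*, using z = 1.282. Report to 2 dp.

Margin = 1.282 × 2.6763 = 3.431
Interval: 250.4 ± 3.431

(246.97, 253.83)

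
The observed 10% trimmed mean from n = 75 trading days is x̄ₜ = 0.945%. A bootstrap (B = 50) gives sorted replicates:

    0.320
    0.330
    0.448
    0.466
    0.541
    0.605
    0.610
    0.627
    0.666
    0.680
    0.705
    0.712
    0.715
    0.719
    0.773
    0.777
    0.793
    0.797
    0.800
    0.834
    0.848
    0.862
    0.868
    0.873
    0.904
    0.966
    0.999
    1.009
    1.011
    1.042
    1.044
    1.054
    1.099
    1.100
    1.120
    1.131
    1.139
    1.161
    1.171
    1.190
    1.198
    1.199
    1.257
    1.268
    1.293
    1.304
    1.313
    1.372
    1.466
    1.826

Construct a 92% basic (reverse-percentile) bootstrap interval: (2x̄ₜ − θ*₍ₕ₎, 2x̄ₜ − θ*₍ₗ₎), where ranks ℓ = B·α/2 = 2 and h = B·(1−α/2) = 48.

Percentile endpoints at ranks 2 and 48: θ*₍2₎ = 0.330, θ*₍48₎ = 1.372.
Basic interval reflects these around x̄ₜ:
  lower = 2 × 0.945 − 1.372 = 0.518
  upper = 2 × 0.945 − 0.330 = 1.560

(0.518, 1.560)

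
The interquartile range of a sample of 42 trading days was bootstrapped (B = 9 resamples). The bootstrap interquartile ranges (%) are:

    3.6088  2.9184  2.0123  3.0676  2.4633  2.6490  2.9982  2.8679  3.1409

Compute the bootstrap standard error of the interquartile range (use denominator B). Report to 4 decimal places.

Bootstrap SE is the standard deviation of the 9 replicate interquartile ranges.
Mean of replicates: (3.6088 + 2.9184 + 2.0123 + 3.0676 + 2.4633 + 2.6490 + 2.9982 + 2.8679 + 3.1409) / 9 = 25.72640 / 9 = 2.85849
Sum of squared deviations: (+0.75031)² + (+0.05991)² + (−0.84619)² + (+0.20911)² + (−0.39519)² + (−0.20949)² + (+0.13971)² + (+0.00941)² + (+0.28241)² = 1.62574
Variance = 1.62574 / 9 = 0.18064
SE* = √0.18064

SE* = 0.4250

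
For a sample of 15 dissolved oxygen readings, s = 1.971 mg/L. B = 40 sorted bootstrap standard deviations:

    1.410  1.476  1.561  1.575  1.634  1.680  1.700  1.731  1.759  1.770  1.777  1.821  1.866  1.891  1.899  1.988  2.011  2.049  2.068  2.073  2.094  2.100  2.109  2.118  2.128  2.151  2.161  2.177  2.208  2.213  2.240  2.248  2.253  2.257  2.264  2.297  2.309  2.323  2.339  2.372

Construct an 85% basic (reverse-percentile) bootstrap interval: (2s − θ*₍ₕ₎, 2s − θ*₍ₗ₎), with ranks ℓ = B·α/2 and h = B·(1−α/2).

Percentile endpoints at ranks 3 and 37: θ*₍3₎ = 1.561, θ*₍37₎ = 2.309.
Basic interval reflects these around s:
  lower = 2 × 1.971 − 2.309 = 1.633
  upper = 2 × 1.971 − 1.561 = 2.381

(1.633, 2.381)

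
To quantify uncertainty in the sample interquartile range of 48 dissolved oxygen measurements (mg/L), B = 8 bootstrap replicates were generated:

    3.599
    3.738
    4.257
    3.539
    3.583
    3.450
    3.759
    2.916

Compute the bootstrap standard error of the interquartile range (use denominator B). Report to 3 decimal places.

SE* = 0.348

Bootstrap SE is the standard deviation of the 8 replicate interquartile ranges.
Mean of replicates: (3.599 + 3.738 + 4.257 + 3.539 + 3.583 + 3.450 + 3.759 + 2.916) / 8 = 28.8410 / 8 = 3.6051
Sum of squared deviations: (−0.0061)² + (+0.1329)² + (+0.6519)² + (−0.0661)² + (−0.0221)² + (−0.1551)² + (+0.1539)² + (−0.6891)² = 0.9701
Variance = 0.9701 / 8 = 0.1213
SE* = √0.1213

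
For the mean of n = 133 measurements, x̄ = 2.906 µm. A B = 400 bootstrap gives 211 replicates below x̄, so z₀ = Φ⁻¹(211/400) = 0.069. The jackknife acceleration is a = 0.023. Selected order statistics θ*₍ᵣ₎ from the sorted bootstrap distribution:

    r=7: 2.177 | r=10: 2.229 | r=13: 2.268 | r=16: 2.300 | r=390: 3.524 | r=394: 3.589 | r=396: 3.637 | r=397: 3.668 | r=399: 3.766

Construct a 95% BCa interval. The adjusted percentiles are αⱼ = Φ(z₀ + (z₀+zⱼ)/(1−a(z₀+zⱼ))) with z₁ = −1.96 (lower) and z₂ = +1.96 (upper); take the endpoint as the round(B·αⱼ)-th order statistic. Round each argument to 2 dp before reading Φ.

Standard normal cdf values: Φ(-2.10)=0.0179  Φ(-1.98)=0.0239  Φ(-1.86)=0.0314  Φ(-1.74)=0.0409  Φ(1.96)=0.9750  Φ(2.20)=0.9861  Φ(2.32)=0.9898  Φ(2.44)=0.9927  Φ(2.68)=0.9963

Lower: z₀ + z₁ = 0.069 + (-1.960) = -1.891; 1 − a(z₀+z₁) = 1 − (0.023)(-1.891) = 1.0435; argument = 0.069 + (-1.891)/1.0435 = -1.7432 → -1.74.
α₁ = Φ(-1.74) = 0.0409; rank = round(400 × 0.0409) = 16; θ*₍16₎ = 2.300.
Upper: z₀ + z₂ = 2.029; 1 − a(z₀+z₂) = 0.9533; argument = 2.1973 → 2.20; α₂ = 0.9861; rank = 394; θ*₍394₎ = 3.589.

(2.300, 3.589)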